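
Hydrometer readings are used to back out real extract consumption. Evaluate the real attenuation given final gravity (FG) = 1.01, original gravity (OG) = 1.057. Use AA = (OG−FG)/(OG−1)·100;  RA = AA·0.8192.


AA = (1.057 − 1.01)/(1.057 − 1)·100 = 82.4561
RA = 82.4561·0.8192

67.5481 %


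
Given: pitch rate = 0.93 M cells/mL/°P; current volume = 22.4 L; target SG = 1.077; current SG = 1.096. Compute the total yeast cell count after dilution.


V_w = V·((SG_c−1)/(SG_t−1)−1);  °P = 259 − 259/SG_t;  cells = rate·(V+V_w)·°P
V_w = 22.4·((1.096−1)/(1.077−1)−1) = 5.5273
V_final = 22.4 + 5.5273 = 27.9273
°P = 259 − 259/1.077 = 18.5172
cells = 0.93·27.9273·18.5172

480.9349 billion cells


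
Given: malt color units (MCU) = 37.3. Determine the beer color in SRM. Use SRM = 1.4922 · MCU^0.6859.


SRM = 1.4922 · 37.3^0.6859

17.8592 SRM


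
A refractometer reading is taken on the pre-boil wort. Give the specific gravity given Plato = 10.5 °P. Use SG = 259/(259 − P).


SG = 259/(259 − 10.5)

1.0423


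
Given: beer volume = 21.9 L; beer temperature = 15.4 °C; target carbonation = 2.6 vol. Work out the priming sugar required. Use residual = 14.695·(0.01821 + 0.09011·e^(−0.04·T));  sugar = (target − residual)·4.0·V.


residual = 14.695·(0.01821 + 0.09011·e^(−0.04·15.4)) = 0.9828
sugar = (2.6 − 0.9828)·4.0·21.9

141.6686 g


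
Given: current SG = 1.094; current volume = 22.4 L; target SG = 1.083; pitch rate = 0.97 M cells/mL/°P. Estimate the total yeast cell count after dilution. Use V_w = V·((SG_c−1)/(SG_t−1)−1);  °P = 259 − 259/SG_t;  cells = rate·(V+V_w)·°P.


V_w = 22.4·((1.094−1)/(1.083−1)−1) = 2.9687
V_final = 22.4 + 2.9687 = 25.3687
°P = 259 − 259/1.083 = 19.8495
cells = 0.97·25.3687·19.8495

488.4487 billion cells


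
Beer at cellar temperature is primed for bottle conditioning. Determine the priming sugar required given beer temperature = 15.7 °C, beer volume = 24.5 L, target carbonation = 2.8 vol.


residual = 14.695·(0.01821 + 0.09011·e^(−0.04·T));  sugar = (target − residual)·4.0·V
residual = 14.695·(0.01821 + 0.09011·e^(−0.04·15.7)) = 0.9742
sugar = (2.8 − 0.9742)·4.0·24.5

178.9237 g


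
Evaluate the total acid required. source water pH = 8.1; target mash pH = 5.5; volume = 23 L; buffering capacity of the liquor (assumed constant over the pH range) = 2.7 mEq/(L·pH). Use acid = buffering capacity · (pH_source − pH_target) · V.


acid = 2.7 · (8.1 − 5.5) · 23

161.4600 mEq


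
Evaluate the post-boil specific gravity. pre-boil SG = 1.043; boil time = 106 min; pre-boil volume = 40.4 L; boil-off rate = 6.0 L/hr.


V_post = V_pre − rate·(t/60);  SG_post = 1 + (SG_pre−1)·V_pre/V_post
V_post = 40.4 − 6.0·(106/60) = 29.8000
SG_post = 1 + (1.043 − 1)·40.4/29.8000

1.0583


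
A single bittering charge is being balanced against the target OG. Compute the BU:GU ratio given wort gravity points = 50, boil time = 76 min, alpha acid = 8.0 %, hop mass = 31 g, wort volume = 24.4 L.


U = 1.65·0.000125^(GP/1000)·(1−e^(−0.04t))/4.15;  IBU = (α/100)·m·U·1000/V;  BU:GU = IBU/GP
U = 1.65·0.000125^(50/1000)·(1−e^(−0.04·76))/4.15 = 0.2415
IBU = (8.0/100)·31·0.2415·1000/24.4 = 24.5502
BU:GU = 24.5502/50

0.4910


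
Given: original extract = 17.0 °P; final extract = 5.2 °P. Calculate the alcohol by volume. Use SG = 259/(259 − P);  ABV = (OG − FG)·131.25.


OG = 259/(259 − 17.0) = 1.0702
FG = 259/(259 − 5.2) = 1.0205
ABV = (1.0702 − 1.0205)·131.25

6.5309 % ABV


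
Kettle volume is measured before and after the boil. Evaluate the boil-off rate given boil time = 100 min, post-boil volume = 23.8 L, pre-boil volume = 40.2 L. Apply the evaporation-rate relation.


rate = (V_pre − V_post) / (t_min/60)
rate = (40.2 − 23.8) / (100/60)

9.8400 L/hr


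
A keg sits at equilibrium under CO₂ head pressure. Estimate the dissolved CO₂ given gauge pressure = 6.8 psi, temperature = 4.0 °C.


vols = (P + 14.695)·(0.01821 + 0.09011·e^(−0.04·T))
vols = (6.8 + 14.695)·(0.01821 + 0.09011·e^(−0.04·4.0))

2.0420 volumes


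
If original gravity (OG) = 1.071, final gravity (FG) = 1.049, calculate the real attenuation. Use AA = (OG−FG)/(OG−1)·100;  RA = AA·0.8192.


AA = (1.071 − 1.049)/(1.071 − 1)·100 = 30.9859
RA = 30.9859·0.8192

25.3837 %


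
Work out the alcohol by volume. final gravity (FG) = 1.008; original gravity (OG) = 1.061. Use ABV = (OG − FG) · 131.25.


ABV = (1.061 − 1.008) · 131.25

6.9562 % ABV


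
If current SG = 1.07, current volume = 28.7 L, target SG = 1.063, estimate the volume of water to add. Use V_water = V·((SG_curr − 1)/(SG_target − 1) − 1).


V_water = 28.7·((1.07 − 1)/(1.063 − 1) − 1)

3.1889 L


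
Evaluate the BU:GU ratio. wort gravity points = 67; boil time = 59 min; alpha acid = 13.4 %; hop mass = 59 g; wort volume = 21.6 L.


U = 1.65·0.000125^(GP/1000)·(1−e^(−0.04t))/4.15;  IBU = (α/100)·m·U·1000/V;  BU:GU = IBU/GP
U = 1.65·0.000125^(67/1000)·(1−e^(−0.04·59))/4.15 = 0.1972
IBU = (13.4/100)·59·0.1972·1000/21.6 = 72.1703
BU:GU = 72.1703/67

1.0772


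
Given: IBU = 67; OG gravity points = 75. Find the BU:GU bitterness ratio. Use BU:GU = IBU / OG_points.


BU:GU = 67 / 75

0.8933


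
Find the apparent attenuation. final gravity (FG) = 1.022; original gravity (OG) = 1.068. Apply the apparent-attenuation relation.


AA = (OG − FG)/(OG − 1) · 100
AA = (1.068 − 1.022)/(1.068 − 1) · 100

67.6471 %


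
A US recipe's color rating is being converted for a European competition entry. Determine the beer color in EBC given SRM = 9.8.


EBC = SRM · 1.97
EBC = 9.8 · 1.97

19.3060 EBC


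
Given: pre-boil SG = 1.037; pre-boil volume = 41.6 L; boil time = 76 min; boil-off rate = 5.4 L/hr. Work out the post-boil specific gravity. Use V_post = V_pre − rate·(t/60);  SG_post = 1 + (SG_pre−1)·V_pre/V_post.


V_post = 41.6 − 5.4·(76/60) = 34.7600
SG_post = 1 + (1.037 − 1)·41.6/34.7600

1.0443


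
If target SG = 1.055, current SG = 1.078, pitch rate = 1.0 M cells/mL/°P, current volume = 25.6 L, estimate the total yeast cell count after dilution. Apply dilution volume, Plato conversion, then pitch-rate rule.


V_w = V·((SG_c−1)/(SG_t−1)−1);  °P = 259 − 259/SG_t;  cells = rate·(V+V_w)·°P
V_w = 25.6·((1.078−1)/(1.055−1)−1) = 10.7055
V_final = 25.6 + 10.7055 = 36.3055
°P = 259 − 259/1.055 = 13.5024
cells = 1.0·36.3055·13.5024

490.2097 billion cells


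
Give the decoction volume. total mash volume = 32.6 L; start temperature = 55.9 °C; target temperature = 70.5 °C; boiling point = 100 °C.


V_dec = V_total·(T_target − T_start)/(T_boil − T_start)
V_dec = 32.6·(70.5 − 55.9)/(100 − 55.9)

10.7927 L


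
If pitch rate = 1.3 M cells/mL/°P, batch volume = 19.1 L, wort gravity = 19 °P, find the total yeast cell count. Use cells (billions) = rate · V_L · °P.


cells = 1.3 · 19.1 · 19

471.7700 billion cells


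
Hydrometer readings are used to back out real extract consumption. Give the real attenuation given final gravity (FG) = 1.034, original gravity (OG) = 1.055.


AA = (OG−FG)/(OG−1)·100;  RA = AA·0.8192
AA = (1.055 − 1.034)/(1.055 − 1)·100 = 38.1818
RA = 38.1818·0.8192

31.2785 %


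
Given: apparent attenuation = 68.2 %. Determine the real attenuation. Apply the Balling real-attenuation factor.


RA = AA · 0.8192
RA = 68.2 · 0.8192

55.8694 %


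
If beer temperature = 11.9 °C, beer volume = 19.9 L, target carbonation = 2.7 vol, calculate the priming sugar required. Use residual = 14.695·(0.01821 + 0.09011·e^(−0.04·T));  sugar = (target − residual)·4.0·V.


residual = 14.695·(0.01821 + 0.09011·e^(−0.04·11.9)) = 1.0903
sugar = (2.7 − 1.0903)·4.0·19.9

128.1359 g


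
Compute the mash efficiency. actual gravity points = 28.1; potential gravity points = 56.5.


efficiency = actual / potential × 100
efficiency = 28.1 / 56.5 × 100

49.7345 %


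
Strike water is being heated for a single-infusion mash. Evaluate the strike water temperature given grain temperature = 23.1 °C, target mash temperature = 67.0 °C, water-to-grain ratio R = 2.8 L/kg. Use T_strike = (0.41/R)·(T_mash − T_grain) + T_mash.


T_strike = (0.41/2.8)·(67.0 − 23.1) + 67.0

73.4282 °C


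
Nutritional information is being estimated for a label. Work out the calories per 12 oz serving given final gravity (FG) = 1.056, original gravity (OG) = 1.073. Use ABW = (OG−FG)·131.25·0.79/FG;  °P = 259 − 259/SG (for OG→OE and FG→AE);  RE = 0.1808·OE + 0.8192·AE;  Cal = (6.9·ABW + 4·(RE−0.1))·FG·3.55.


ABW = (1.073 − 1.056)·131.25·0.79/1.056 = 1.6692
OE = 259 − 259/1.073 = 17.6207 °P
AE = 259 − 259/1.056 = 13.7348 °P
RE = 0.1808·17.6207 + 0.8192·13.7348 = 14.4374 °P
Cal = (6.9·1.6692 + 4·(14.4374−0.1))·1.056·3.55

258.1693 kcal


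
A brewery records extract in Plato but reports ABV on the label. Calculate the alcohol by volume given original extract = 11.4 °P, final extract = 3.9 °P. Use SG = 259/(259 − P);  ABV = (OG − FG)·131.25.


OG = 259/(259 − 11.4) = 1.0460
FG = 259/(259 − 3.9) = 1.0153
ABV = (1.0460 − 1.0153)·131.25

4.0364 % ABV


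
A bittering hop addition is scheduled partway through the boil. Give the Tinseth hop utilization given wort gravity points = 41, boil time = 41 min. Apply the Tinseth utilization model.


U = 1.65·0.000125^(GP/1000) · (1 − e^(−0.04·t))/4.15
bigness = 1.65·0.000125^(41/1000) = 1.1415
boil_factor = (1 − e^(−0.04·41))/4.15 = 0.1942
U = 1.1415 · 0.1942

0.2217


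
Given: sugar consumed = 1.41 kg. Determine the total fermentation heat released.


Q = m_sugar · 590 kJ/kg
Q = 1.41 · 590

831.9000 kJ


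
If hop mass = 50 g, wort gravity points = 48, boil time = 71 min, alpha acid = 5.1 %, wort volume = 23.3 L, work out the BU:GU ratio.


U = 1.65·0.000125^(GP/1000)·(1−e^(−0.04t))/4.15;  IBU = (α/100)·m·U·1000/V;  BU:GU = IBU/GP
U = 1.65·0.000125^(48/1000)·(1−e^(−0.04·71))/4.15 = 0.2432
IBU = (5.1/100)·50·0.2432·1000/23.3 = 26.6150
BU:GU = 26.6150/48

0.5545


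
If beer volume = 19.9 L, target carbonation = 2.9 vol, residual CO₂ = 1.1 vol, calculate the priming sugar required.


sugar = (target − residual)·4.0·V
sugar = (2.9 − 1.1)·4.0·19.9

143.2800 g


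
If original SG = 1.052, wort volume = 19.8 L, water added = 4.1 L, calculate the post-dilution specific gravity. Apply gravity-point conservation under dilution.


SG_new = 1 + (SG_old − 1)·V_old/(V_old + V_water)
pts = (1.052 − 1)·1000·19.8/(19.8 + 4.1) = 43.0795
SG_new = 1 + 43.0795/1000

1.0431


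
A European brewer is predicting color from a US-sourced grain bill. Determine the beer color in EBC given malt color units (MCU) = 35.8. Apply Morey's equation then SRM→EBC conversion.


SRM = 1.4922·MCU^0.6859;  EBC = SRM·1.97
SRM = 1.4922·35.8^0.6859 = 17.3634
EBC = 17.3634·1.97

34.2059 EBC


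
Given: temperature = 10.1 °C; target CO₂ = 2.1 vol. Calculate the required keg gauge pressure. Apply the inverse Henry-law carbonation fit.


psi = vols/(0.01821 + 0.09011·e^(−0.04·T)) − 14.695
psi = 2.1/(0.01821 + 0.09011·e^(−0.04·10.1)) − 14.695

12.1005 psi


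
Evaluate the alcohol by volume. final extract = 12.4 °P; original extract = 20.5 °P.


SG = 259/(259 − P);  ABV = (OG − FG)·131.25
OG = 259/(259 − 20.5) = 1.0860
FG = 259/(259 − 12.4) = 1.0503
ABV = (1.0860 − 1.0503)·131.25

4.6817 % ABV


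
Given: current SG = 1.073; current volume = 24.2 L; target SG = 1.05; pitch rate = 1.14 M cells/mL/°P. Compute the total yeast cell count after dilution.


V_w = V·((SG_c−1)/(SG_t−1)−1);  °P = 259 − 259/SG_t;  cells = rate·(V+V_w)·°P
V_w = 24.2·((1.073−1)/(1.05−1)−1) = 11.1320
V_final = 24.2 + 11.1320 = 35.3320
°P = 259 − 259/1.05 = 12.3333
cells = 1.14·35.3320·12.3333

496.7679 billion cells


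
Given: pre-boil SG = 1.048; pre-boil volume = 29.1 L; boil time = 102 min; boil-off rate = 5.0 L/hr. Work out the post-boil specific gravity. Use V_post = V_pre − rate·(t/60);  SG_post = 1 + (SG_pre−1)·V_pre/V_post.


V_post = 29.1 − 5.0·(102/60) = 20.6000
SG_post = 1 + (1.048 − 1)·29.1/20.6000

1.0678


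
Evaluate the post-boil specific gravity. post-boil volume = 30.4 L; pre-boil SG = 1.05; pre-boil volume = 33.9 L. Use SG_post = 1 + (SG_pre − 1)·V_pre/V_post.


pts_pre = (1.05 − 1)·1000 = 50.0000
pts_post = 50.0000·33.9/30.4 = 55.7566
SG_post = 1 + 55.7566/1000

1.0558


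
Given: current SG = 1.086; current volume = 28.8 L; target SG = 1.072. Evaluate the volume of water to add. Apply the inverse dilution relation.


V_water = V·((SG_curr − 1)/(SG_target − 1) − 1)
V_water = 28.8·((1.086 − 1)/(1.072 − 1) − 1)

5.6000 L


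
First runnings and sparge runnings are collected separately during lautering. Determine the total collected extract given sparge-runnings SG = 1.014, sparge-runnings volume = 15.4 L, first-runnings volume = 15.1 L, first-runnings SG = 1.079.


total = Σ (SG_i − 1)·1000·V_i
first = (1.079 − 1)·1000·15.1 = 1192.9000
sparge = (1.014 − 1)·1000·15.4 = 215.6000
total = 1192.9000 + 215.6000

1408.5000 gravity·L


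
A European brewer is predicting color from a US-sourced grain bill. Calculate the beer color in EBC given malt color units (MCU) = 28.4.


SRM = 1.4922·MCU^0.6859;  EBC = SRM·1.97
SRM = 1.4922·28.4^0.6859 = 14.8135
EBC = 14.8135·1.97

29.1826 EBC


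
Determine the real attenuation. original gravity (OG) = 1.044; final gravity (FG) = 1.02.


AA = (OG−FG)/(OG−1)·100;  RA = AA·0.8192
AA = (1.044 − 1.02)/(1.044 − 1)·100 = 54.5455
RA = 54.5455·0.8192

44.6836 %


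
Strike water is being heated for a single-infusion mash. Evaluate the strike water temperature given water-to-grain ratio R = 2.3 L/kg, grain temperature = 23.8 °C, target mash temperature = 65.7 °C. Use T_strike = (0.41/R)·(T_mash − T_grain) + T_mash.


T_strike = (0.41/2.3)·(65.7 − 23.8) + 65.7

73.1691 °C


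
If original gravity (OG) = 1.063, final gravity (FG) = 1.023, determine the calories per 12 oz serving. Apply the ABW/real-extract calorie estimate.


ABW = (OG−FG)·131.25·0.79/FG;  °P = 259 − 259/SG (for OG→OE and FG→AE);  RE = 0.1808·OE + 0.8192·AE;  Cal = (6.9·ABW + 4·(RE−0.1))·FG·3.55
ABW = (1.063 − 1.023)·131.25·0.79/1.023 = 4.0543
OE = 259 − 259/1.063 = 15.3500 °P
AE = 259 − 259/1.023 = 5.8231 °P
RE = 0.1808·15.3500 + 0.8192·5.8231 = 7.5455 °P
Cal = (6.9·4.0543 + 4·(7.5455−0.1))·1.023·3.55

209.7512 kcal


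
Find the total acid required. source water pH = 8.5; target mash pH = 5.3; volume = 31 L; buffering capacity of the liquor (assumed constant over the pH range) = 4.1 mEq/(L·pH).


acid = buffering capacity · (pH_source − pH_target) · V
acid = 4.1 · (8.5 − 5.3) · 31

406.7200 mEq


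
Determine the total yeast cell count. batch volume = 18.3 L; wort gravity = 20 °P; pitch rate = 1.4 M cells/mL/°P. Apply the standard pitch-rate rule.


cells (billions) = rate · V_L · °P
cells = 1.4 · 18.3 · 20

512.4000 billion cells


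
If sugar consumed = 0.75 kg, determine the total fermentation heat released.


Q = m_sugar · 590 kJ/kg
Q = 0.75 · 590

442.5000 kJ


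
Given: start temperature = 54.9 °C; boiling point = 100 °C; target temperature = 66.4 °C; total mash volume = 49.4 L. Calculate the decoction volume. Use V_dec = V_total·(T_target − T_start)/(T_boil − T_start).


V_dec = 49.4·(66.4 − 54.9)/(100 − 54.9)

12.5965 L


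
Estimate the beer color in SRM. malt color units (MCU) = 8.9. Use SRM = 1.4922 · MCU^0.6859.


SRM = 1.4922 · 8.9^0.6859

6.6836 SRM


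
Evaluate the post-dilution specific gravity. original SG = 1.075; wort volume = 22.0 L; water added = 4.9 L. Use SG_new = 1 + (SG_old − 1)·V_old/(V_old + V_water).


pts = (1.075 − 1)·1000·22.0/(22.0 + 4.9) = 61.3383
SG_new = 1 + 61.3383/1000

1.0613


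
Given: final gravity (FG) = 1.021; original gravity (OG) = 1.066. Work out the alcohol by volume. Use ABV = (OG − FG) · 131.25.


ABV = (1.066 − 1.021) · 131.25

5.9063 % ABV


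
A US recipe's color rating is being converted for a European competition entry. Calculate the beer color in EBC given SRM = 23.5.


EBC = SRM · 1.97
EBC = 23.5 · 1.97

46.2950 EBC


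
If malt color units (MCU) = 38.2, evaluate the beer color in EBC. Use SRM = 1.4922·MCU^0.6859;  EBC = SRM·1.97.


SRM = 1.4922·38.2^0.6859 = 18.1537
EBC = 18.1537·1.97

35.7627 EBC


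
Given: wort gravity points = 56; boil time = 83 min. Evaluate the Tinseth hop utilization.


U = 1.65·0.000125^(GP/1000) · (1 − e^(−0.04·t))/4.15
bigness = 1.65·0.000125^(56/1000) = 0.9975
boil_factor = (1 − e^(−0.04·83))/4.15 = 0.2323
U = 0.9975 · 0.2323

0.2317


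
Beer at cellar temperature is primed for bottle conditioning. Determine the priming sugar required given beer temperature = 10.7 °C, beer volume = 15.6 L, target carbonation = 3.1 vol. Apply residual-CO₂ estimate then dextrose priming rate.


residual = 14.695·(0.01821 + 0.09011·e^(−0.04·T));  sugar = (target − residual)·4.0·V
residual = 14.695·(0.01821 + 0.09011·e^(−0.04·10.7)) = 1.1307
sugar = (3.1 − 1.1307)·4.0·15.6

122.8841 g


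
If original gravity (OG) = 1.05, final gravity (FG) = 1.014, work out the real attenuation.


AA = (OG−FG)/(OG−1)·100;  RA = AA·0.8192
AA = (1.05 − 1.014)/(1.05 − 1)·100 = 72.0000
RA = 72.0000·0.8192

58.9824 %


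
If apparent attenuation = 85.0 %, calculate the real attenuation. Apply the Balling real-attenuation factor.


RA = AA · 0.8192
RA = 85.0 · 0.8192

69.6320 %


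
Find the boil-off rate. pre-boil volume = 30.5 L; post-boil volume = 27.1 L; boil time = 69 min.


rate = (V_pre − V_post) / (t_min/60)
rate = (30.5 − 27.1) / (69/60)

2.9565 L/hr


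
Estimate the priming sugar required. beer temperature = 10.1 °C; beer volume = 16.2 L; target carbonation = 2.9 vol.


residual = 14.695·(0.01821 + 0.09011·e^(−0.04·T));  sugar = (target − residual)·4.0·V
residual = 14.695·(0.01821 + 0.09011·e^(−0.04·10.1)) = 1.1517
sugar = (2.9 − 1.1517)·4.0·16.2

113.2919 g


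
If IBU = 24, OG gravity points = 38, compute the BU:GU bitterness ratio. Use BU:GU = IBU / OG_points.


BU:GU = 24 / 38

0.6316


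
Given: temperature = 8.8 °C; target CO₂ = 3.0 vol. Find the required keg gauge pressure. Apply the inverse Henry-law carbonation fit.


psi = vols/(0.01821 + 0.09011·e^(−0.04·T)) − 14.695
psi = 3.0/(0.01821 + 0.09011·e^(−0.04·8.8)) − 14.695

22.0776 psi


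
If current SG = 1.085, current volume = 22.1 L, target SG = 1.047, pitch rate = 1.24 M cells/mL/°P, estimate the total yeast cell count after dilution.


V_w = V·((SG_c−1)/(SG_t−1)−1);  °P = 259 − 259/SG_t;  cells = rate·(V+V_w)·°P
V_w = 22.1·((1.085−1)/(1.047−1)−1) = 17.8681
V_final = 22.1 + 17.8681 = 39.9681
°P = 259 − 259/1.047 = 11.6266
cells = 1.24·39.9681·11.6266

576.2169 billion cells


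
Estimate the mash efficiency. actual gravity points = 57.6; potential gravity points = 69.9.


efficiency = actual / potential × 100
efficiency = 57.6 / 69.9 × 100

82.4034 %


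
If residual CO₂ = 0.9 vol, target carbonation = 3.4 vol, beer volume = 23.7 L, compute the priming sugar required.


sugar = (target − residual)·4.0·V
sugar = (3.4 − 0.9)·4.0·23.7

237.0000 g


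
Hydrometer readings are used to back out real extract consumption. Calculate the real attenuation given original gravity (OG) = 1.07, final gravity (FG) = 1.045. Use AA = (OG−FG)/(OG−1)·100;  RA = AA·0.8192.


AA = (1.07 − 1.045)/(1.07 − 1)·100 = 35.7143
RA = 35.7143·0.8192

29.2571 %


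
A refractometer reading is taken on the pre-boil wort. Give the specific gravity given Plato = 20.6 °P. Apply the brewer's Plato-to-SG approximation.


SG = 259/(259 − P)
SG = 259/(259 − 20.6)

1.0864


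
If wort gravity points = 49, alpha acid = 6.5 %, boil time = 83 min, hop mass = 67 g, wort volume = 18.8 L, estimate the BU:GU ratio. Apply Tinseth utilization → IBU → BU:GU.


U = 1.65·0.000125^(GP/1000)·(1−e^(−0.04t))/4.15;  IBU = (α/100)·m·U·1000/V;  BU:GU = IBU/GP
U = 1.65·0.000125^(49/1000)·(1−e^(−0.04·83))/4.15 = 0.2467
IBU = (6.5/100)·67·0.2467·1000/18.8 = 57.1509
BU:GU = 57.1509/49

1.1663


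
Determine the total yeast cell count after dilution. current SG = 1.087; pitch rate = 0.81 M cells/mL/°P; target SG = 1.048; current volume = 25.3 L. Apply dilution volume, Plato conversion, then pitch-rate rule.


V_w = V·((SG_c−1)/(SG_t−1)−1);  °P = 259 − 259/SG_t;  cells = rate·(V+V_w)·°P
V_w = 25.3·((1.087−1)/(1.048−1)−1) = 20.5562
V_final = 25.3 + 20.5562 = 45.8562
°P = 259 − 259/1.048 = 11.8626
cells = 0.81·45.8562·11.8626

440.6191 billion cells


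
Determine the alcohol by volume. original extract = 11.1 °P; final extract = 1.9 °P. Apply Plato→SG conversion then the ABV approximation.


SG = 259/(259 − P);  ABV = (OG − FG)·131.25
OG = 259/(259 − 11.1) = 1.0448
FG = 259/(259 − 1.9) = 1.0074
ABV = (1.0448 − 1.0074)·131.25

4.9069 % ABV


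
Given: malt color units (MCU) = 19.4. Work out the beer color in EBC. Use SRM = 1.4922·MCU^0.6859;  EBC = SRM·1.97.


SRM = 1.4922·19.4^0.6859 = 11.4059
EBC = 11.4059·1.97

22.4697 EBC


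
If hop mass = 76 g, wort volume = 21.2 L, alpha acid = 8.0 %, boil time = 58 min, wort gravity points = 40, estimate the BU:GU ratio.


U = 1.65·0.000125^(GP/1000)·(1−e^(−0.04t))/4.15;  IBU = (α/100)·m·U·1000/V;  BU:GU = IBU/GP
U = 1.65·0.000125^(40/1000)·(1−e^(−0.04·58))/4.15 = 0.2503
IBU = (8.0/100)·76·0.2503·1000/21.2 = 71.7720
BU:GU = 71.7720/40

1.7943


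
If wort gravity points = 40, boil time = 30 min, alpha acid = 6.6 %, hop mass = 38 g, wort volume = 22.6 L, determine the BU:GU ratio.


U = 1.65·0.000125^(GP/1000)·(1−e^(−0.04t))/4.15;  IBU = (α/100)·m·U·1000/V;  BU:GU = IBU/GP
U = 1.65·0.000125^(40/1000)·(1−e^(−0.04·30))/4.15 = 0.1939
IBU = (6.6/100)·38·0.1939·1000/22.6 = 21.5223
BU:GU = 21.5223/40

0.5381


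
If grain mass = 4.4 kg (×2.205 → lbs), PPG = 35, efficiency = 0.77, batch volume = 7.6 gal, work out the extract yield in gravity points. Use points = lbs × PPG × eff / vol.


lbs = 4.4 × 2.205 = 9.7020
points = 9.7020 × 35 × 0.77 / 7.6

34.4038 points


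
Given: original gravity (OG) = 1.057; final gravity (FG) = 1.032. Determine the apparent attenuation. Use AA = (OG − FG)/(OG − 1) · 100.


AA = (1.057 − 1.032)/(1.057 − 1) · 100

43.8596 %


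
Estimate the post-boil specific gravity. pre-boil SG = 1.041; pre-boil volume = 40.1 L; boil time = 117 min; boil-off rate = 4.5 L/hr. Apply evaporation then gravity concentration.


V_post = V_pre − rate·(t/60);  SG_post = 1 + (SG_pre−1)·V_pre/V_post
V_post = 40.1 − 4.5·(117/60) = 31.3250
SG_post = 1 + (1.041 − 1)·40.1/31.3250

1.0525


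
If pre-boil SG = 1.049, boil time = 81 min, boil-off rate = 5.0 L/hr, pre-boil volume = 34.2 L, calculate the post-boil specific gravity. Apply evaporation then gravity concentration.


V_post = V_pre − rate·(t/60);  SG_post = 1 + (SG_pre−1)·V_pre/V_post
V_post = 34.2 − 5.0·(81/60) = 27.4500
SG_post = 1 + (1.049 − 1)·34.2/27.4500

1.0610


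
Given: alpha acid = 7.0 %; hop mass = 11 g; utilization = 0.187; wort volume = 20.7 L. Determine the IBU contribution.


IBU = (α/100)·mass·U·1000 / V
IBU = (7.0/100)·11·0.187·1000 / 20.7

6.9560 IBU


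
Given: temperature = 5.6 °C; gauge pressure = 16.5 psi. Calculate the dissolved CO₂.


vols = (P + 14.695)·(0.01821 + 0.09011·e^(−0.04·T))
vols = (16.5 + 14.695)·(0.01821 + 0.09011·e^(−0.04·5.6))

2.8149 volumes


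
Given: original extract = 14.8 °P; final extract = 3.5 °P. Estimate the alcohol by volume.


SG = 259/(259 − P);  ABV = (OG − FG)·131.25
OG = 259/(259 − 14.8) = 1.0606
FG = 259/(259 − 3.5) = 1.0137
ABV = (1.0606 − 1.0137)·131.25

6.1566 % ABV


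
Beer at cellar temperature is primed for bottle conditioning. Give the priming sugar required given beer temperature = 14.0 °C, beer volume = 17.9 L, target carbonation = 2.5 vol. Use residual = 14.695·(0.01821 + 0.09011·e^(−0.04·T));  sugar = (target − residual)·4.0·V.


residual = 14.695·(0.01821 + 0.09011·e^(−0.04·14.0)) = 1.0240
sugar = (2.5 − 1.0240)·4.0·17.9

105.6836 g


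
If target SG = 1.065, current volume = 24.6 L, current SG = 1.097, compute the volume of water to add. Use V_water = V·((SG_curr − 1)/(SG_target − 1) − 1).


V_water = 24.6·((1.097 − 1)/(1.065 − 1) − 1)

12.1108 L


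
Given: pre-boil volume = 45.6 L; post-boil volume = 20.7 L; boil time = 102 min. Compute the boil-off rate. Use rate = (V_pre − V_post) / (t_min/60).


rate = (45.6 − 20.7) / (102/60)

14.6471 L/hr


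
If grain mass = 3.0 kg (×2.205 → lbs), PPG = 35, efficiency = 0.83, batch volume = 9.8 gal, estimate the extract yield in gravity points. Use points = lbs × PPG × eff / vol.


lbs = 3.0 × 2.205 = 6.6150
points = 6.6150 × 35 × 0.83 / 9.8

19.6088 points


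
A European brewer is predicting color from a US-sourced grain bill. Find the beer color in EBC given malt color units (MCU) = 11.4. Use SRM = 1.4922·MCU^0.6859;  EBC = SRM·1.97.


SRM = 1.4922·11.4^0.6859 = 7.9206
EBC = 7.9206·1.97

15.6036 EBC


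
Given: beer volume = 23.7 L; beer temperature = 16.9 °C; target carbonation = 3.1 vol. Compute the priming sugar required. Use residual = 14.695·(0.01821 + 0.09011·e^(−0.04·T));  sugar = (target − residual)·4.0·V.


residual = 14.695·(0.01821 + 0.09011·e^(−0.04·16.9)) = 0.9411
sugar = (3.1 − 0.9411)·4.0·23.7

204.6609 g


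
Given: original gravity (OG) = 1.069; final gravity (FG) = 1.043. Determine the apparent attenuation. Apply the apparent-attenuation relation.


AA = (OG − FG)/(OG − 1) · 100
AA = (1.069 − 1.043)/(1.069 − 1) · 100

37.6812 %


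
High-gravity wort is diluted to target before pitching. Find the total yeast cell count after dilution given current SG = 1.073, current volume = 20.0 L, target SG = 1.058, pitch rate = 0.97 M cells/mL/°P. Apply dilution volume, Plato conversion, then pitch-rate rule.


V_w = V·((SG_c−1)/(SG_t−1)−1);  °P = 259 − 259/SG_t;  cells = rate·(V+V_w)·°P
V_w = 20.0·((1.073−1)/(1.058−1)−1) = 5.1724
V_final = 20.0 + 5.1724 = 25.1724
°P = 259 − 259/1.058 = 14.1985
cells = 0.97·25.1724·14.1985

346.6879 billion cells


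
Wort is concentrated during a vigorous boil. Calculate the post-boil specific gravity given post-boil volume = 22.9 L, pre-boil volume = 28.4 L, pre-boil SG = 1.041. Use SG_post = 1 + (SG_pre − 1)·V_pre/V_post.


pts_pre = (1.041 − 1)·1000 = 41.0000
pts_post = 41.0000·28.4/22.9 = 50.8472
SG_post = 1 + 50.8472/1000

1.0508


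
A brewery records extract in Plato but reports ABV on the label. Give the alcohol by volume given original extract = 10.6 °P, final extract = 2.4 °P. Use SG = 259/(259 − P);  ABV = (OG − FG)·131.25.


OG = 259/(259 − 10.6) = 1.0427
FG = 259/(259 − 2.4) = 1.0094
ABV = (1.0427 − 1.0094)·131.25

4.3733 % ABV


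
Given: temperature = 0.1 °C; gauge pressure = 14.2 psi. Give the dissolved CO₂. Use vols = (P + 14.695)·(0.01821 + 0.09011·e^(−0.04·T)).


vols = (14.2 + 14.695)·(0.01821 + 0.09011·e^(−0.04·0.1))

3.1195 volumes


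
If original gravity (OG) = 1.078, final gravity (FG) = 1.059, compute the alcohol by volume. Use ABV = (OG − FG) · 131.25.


ABV = (1.078 − 1.059) · 131.25

2.4938 % ABV


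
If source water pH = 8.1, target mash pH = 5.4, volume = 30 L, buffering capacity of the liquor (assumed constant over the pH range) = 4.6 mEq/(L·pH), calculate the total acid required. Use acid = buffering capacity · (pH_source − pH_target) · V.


acid = 4.6 · (8.1 − 5.4) · 30

372.6000 mEq


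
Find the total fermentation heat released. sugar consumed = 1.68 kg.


Q = m_sugar · 590 kJ/kg
Q = 1.68 · 590

991.2000 kJ


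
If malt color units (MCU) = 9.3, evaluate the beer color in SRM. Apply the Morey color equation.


SRM = 1.4922 · MCU^0.6859
SRM = 1.4922 · 9.3^0.6859

6.8883 SRM


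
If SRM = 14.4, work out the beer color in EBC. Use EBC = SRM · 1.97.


EBC = 14.4 · 1.97

28.3680 EBC


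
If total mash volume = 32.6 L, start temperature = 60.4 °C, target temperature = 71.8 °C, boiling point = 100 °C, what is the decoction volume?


V_dec = V_total·(T_target − T_start)/(T_boil − T_start)
V_dec = 32.6·(71.8 − 60.4)/(100 − 60.4)

9.3848 L


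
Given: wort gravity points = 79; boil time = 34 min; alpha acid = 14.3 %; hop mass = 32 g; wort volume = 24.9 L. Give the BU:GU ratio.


U = 1.65·0.000125^(GP/1000)·(1−e^(−0.04t))/4.15;  IBU = (α/100)·m·U·1000/V;  BU:GU = IBU/GP
U = 1.65·0.000125^(79/1000)·(1−e^(−0.04·34))/4.15 = 0.1453
IBU = (14.3/100)·32·0.1453·1000/24.9 = 26.7033
BU:GU = 26.7033/79

0.3380


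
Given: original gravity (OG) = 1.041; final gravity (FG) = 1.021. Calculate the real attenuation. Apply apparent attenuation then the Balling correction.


AA = (OG−FG)/(OG−1)·100;  RA = AA·0.8192
AA = (1.041 − 1.021)/(1.041 − 1)·100 = 48.7805
RA = 48.7805·0.8192

39.9610 %


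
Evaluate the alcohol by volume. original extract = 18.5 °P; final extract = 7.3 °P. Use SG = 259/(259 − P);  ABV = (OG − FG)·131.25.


OG = 259/(259 − 18.5) = 1.0769
FG = 259/(259 − 7.3) = 1.0290
ABV = (1.0769 − 1.0290)·131.25

6.2895 % ABV


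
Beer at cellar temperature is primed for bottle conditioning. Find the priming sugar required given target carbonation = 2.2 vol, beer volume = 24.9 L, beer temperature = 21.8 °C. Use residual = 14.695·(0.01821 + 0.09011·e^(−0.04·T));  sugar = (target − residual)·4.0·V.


residual = 14.695·(0.01821 + 0.09011·e^(−0.04·21.8)) = 0.8212
sugar = (2.2 − 0.8212)·4.0·24.9

137.3236 g


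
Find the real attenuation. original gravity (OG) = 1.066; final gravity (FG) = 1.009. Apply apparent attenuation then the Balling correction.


AA = (OG−FG)/(OG−1)·100;  RA = AA·0.8192
AA = (1.066 − 1.009)/(1.066 − 1)·100 = 86.3636
RA = 86.3636·0.8192

70.7491 %


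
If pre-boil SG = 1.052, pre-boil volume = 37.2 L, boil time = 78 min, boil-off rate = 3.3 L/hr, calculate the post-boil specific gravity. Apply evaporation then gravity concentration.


V_post = V_pre − rate·(t/60);  SG_post = 1 + (SG_pre−1)·V_pre/V_post
V_post = 37.2 − 3.3·(78/60) = 32.9100
SG_post = 1 + (1.052 − 1)·37.2/32.9100

1.0588


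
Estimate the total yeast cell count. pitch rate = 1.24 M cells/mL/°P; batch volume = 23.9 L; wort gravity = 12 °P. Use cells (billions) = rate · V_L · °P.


cells = 1.24 · 23.9 · 12

355.6320 billion cells


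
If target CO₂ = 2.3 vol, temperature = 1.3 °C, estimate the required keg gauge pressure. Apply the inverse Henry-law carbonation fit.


psi = vols/(0.01821 + 0.09011·e^(−0.04·T)) − 14.695
psi = 2.3/(0.01821 + 0.09011·e^(−0.04·1.3)) − 14.695

7.4728 psi


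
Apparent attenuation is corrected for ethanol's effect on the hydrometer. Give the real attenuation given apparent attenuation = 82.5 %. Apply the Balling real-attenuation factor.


RA = AA · 0.8192
RA = 82.5 · 0.8192

67.5840 %


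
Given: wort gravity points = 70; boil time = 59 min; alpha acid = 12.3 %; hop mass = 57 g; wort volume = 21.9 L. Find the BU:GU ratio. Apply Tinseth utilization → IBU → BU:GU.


U = 1.65·0.000125^(GP/1000)·(1−e^(−0.04t))/4.15;  IBU = (α/100)·m·U·1000/V;  BU:GU = IBU/GP
U = 1.65·0.000125^(70/1000)·(1−e^(−0.04·59))/4.15 = 0.1919
IBU = (12.3/100)·57·0.1919·1000/21.9 = 61.4444
BU:GU = 61.4444/70

0.8778


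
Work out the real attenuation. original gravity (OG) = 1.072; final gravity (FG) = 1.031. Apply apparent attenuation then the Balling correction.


AA = (OG−FG)/(OG−1)·100;  RA = AA·0.8192
AA = (1.072 − 1.031)/(1.072 − 1)·100 = 56.9444
RA = 56.9444·0.8192

46.6489 %


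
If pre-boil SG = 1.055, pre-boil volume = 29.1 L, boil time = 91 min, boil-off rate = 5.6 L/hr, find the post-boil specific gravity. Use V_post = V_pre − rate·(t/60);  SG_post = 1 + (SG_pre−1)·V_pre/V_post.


V_post = 29.1 − 5.6·(91/60) = 20.6067
SG_post = 1 + (1.055 − 1)·29.1/20.6067

1.0777


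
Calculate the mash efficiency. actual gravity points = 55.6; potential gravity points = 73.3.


efficiency = actual / potential × 100
efficiency = 55.6 / 73.3 × 100

75.8527 %


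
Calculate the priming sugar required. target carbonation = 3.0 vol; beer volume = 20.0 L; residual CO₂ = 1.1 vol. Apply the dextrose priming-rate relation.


sugar = (target − residual)·4.0·V
sugar = (3.0 − 1.1)·4.0·20.0

152.0000 g


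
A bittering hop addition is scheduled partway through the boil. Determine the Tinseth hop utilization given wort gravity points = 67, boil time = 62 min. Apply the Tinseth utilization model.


U = 1.65·0.000125^(GP/1000) · (1 − e^(−0.04·t))/4.15
bigness = 1.65·0.000125^(67/1000) = 0.9036
boil_factor = (1 − e^(−0.04·62))/4.15 = 0.2208
U = 0.9036 · 0.2208

0.1995


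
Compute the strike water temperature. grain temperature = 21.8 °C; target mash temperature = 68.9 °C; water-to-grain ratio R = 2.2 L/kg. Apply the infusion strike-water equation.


T_strike = (0.41/R)·(T_mash − T_grain) + T_mash
T_strike = (0.41/2.2)·(68.9 − 21.8) + 68.9

77.6777 °C


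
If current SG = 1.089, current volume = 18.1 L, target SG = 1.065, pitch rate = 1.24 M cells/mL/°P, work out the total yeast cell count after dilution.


V_w = V·((SG_c−1)/(SG_t−1)−1);  °P = 259 − 259/SG_t;  cells = rate·(V+V_w)·°P
V_w = 18.1·((1.089−1)/(1.065−1)−1) = 6.6831
V_final = 18.1 + 6.6831 = 24.7831
°P = 259 − 259/1.065 = 15.8075
cells = 1.24·24.7831·15.8075

485.7809 billion cells


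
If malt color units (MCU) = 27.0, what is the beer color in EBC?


SRM = 1.4922·MCU^0.6859;  EBC = SRM·1.97
SRM = 1.4922·27.0^0.6859 = 14.3087
EBC = 14.3087·1.97

28.1881 EBC


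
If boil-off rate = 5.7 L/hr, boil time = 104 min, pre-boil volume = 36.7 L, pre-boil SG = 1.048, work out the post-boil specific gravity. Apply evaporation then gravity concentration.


V_post = V_pre − rate·(t/60);  SG_post = 1 + (SG_pre−1)·V_pre/V_post
V_post = 36.7 − 5.7·(104/60) = 26.8200
SG_post = 1 + (1.048 − 1)·36.7/26.8200

1.0657


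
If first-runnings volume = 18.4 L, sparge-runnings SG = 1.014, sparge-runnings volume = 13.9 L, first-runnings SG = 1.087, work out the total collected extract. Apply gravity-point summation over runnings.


total = Σ (SG_i − 1)·1000·V_i
first = (1.087 − 1)·1000·18.4 = 1600.8000
sparge = (1.014 − 1)·1000·13.9 = 194.6000
total = 1600.8000 + 194.6000

1795.4000 gravity·L


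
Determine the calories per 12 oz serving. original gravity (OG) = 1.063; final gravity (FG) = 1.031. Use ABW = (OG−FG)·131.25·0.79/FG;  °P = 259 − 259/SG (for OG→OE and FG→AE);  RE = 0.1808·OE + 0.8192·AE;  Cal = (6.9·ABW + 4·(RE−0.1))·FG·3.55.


ABW = (1.063 − 1.031)·131.25·0.79/1.031 = 3.2182
OE = 259 − 259/1.063 = 15.3500 °P
AE = 259 − 259/1.031 = 7.7876 °P
RE = 0.1808·15.3500 + 0.8192·7.7876 = 9.1549 °P
Cal = (6.9·3.2182 + 4·(9.1549−0.1))·1.031·3.55

213.8394 kcal


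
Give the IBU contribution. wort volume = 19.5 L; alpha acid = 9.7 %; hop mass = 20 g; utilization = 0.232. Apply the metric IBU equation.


IBU = (α/100)·mass·U·1000 / V
IBU = (9.7/100)·20·0.232·1000 / 19.5

23.0810 IBU


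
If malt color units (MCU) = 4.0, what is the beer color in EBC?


SRM = 1.4922·MCU^0.6859;  EBC = SRM·1.97
SRM = 1.4922·4.0^0.6859 = 3.8617
EBC = 3.8617·1.97

7.6076 EBC


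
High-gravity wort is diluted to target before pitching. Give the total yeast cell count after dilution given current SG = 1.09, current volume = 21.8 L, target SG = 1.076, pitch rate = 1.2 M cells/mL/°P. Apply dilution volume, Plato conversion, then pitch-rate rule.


V_w = V·((SG_c−1)/(SG_t−1)−1);  °P = 259 − 259/SG_t;  cells = rate·(V+V_w)·°P
V_w = 21.8·((1.09−1)/(1.076−1)−1) = 4.0158
V_final = 21.8 + 4.0158 = 25.8158
°P = 259 − 259/1.076 = 18.2937
cells = 1.2·25.8158·18.2937

566.7190 billion cells


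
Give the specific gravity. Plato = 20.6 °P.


SG = 259/(259 − P)
SG = 259/(259 − 20.6)

1.0864


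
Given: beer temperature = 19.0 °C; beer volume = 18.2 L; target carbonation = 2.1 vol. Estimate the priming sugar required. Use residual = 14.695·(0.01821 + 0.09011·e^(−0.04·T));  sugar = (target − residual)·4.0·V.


residual = 14.695·(0.01821 + 0.09011·e^(−0.04·19.0)) = 0.8869
sugar = (2.1 − 0.8869)·4.0·18.2

88.3163 g


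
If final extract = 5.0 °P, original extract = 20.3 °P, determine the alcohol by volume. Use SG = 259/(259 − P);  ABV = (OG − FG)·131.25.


OG = 259/(259 − 20.3) = 1.0850
FG = 259/(259 − 5.0) = 1.0197
ABV = (1.0850 − 1.0197)·131.25

8.5784 % ABV


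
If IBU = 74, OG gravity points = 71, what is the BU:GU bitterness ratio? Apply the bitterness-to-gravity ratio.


BU:GU = IBU / OG_points
BU:GU = 74 / 71

1.0423


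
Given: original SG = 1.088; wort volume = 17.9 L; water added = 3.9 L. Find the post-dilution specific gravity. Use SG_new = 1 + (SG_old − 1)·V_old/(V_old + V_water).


pts = (1.088 − 1)·1000·17.9/(17.9 + 3.9) = 72.2569
SG_new = 1 + 72.2569/1000

1.0723


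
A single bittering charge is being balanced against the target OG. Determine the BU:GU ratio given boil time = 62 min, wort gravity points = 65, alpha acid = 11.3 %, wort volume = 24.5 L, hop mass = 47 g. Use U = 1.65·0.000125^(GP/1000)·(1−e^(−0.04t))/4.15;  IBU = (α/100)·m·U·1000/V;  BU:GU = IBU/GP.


U = 1.65·0.000125^(65/1000)·(1−e^(−0.04·62))/4.15 = 0.2031
IBU = (11.3/100)·47·0.2031·1000/24.5 = 44.0314
BU:GU = 44.0314/65

0.6774


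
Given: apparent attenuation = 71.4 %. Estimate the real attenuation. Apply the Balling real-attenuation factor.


RA = AA · 0.8192
RA = 71.4 · 0.8192

58.4909 %


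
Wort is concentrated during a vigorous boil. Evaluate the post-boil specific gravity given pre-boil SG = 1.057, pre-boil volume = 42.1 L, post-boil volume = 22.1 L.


SG_post = 1 + (SG_pre − 1)·V_pre/V_post
pts_pre = (1.057 − 1)·1000 = 57.0000
pts_post = 57.0000·42.1/22.1 = 108.5837
SG_post = 1 + 108.5837/1000

1.1086


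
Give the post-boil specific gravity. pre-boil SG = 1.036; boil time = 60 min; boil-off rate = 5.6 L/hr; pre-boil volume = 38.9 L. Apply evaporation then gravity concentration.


V_post = V_pre − rate·(t/60);  SG_post = 1 + (SG_pre−1)·V_pre/V_post
V_post = 38.9 − 5.6·(60/60) = 33.3000
SG_post = 1 + (1.036 − 1)·38.9/33.3000

1.0421


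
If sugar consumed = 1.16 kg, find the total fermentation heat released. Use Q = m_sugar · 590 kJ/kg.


Q = 1.16 · 590

684.4000 kJ


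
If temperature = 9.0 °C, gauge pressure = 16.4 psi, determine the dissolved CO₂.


vols = (P + 14.695)·(0.01821 + 0.09011·e^(−0.04·T))
vols = (16.4 + 14.695)·(0.01821 + 0.09011·e^(−0.04·9.0))

2.5211 volumes


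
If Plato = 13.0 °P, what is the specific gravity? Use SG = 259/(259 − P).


SG = 259/(259 − 13.0)

1.0528


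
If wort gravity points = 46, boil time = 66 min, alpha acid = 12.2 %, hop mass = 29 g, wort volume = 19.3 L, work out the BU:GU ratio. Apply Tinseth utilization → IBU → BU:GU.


U = 1.65·0.000125^(GP/1000)·(1−e^(−0.04t))/4.15;  IBU = (α/100)·m·U·1000/V;  BU:GU = IBU/GP
U = 1.65·0.000125^(46/1000)·(1−e^(−0.04·66))/4.15 = 0.2442
IBU = (12.2/100)·29·0.2442·1000/19.3 = 44.7653
BU:GU = 44.7653/46

0.9732
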